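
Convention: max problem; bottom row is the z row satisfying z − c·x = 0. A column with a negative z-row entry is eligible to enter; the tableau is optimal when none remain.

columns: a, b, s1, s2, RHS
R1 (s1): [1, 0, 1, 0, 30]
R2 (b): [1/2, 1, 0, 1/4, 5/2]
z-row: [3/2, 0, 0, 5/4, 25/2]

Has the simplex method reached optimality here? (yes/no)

yes

Every z-row coefficient is ≥ 0, so the tableau is optimal.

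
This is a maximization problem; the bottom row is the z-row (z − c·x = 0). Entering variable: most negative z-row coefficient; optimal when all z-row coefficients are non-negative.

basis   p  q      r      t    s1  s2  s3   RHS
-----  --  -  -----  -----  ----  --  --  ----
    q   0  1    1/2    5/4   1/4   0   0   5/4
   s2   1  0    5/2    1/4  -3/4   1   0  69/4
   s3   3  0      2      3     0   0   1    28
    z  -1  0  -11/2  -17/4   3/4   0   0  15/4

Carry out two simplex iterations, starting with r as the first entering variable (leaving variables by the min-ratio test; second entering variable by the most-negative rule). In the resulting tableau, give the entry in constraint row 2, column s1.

-5/3

Ratio test on column r — row 1: (5/4)/(1/2) = 5/2; row 2: (69/4)/(5/2) = 69/10; row 3: 28/2 = 14. Minimum is 5/2 at row 1 (q leaves); pivot element 1/2.
Divide row 1 by 1/2; eliminate column r from the other rows.
Second iteration: most negative z-row entry is -1 in column p, so p enters.
Ratio test on column p — row 1: entry 0 ≤ 0; row 2: 11/1 = 11; row 3: 23/3 = 23/3. Minimum is 23/3 at row 3 (s3 leaves); pivot element 3.
Divide row 3 by 3; eliminate column p from the other rows.
After both pivots, the entry at constraint row 2, column s1 is -5/3.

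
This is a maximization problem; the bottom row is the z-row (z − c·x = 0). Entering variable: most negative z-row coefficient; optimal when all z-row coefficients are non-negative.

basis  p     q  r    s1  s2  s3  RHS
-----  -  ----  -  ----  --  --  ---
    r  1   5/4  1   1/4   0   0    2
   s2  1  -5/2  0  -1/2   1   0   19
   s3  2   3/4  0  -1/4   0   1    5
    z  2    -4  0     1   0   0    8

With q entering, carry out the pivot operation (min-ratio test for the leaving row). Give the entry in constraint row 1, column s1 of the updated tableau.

Ratio test on column q — row 1: 2/(5/4) = 8/5; row 2: entry -5/2 ≤ 0; row 3: 5/(3/4) = 20/3. Minimum is 8/5 at row 1 (r leaves); pivot element 5/4.
Divide row 1 by 5/4; eliminate column q from the other rows.
In the new row 1, the s1 entry is the old entry divided by the pivot: (1/4)/(5/4) = 1/5.

1/5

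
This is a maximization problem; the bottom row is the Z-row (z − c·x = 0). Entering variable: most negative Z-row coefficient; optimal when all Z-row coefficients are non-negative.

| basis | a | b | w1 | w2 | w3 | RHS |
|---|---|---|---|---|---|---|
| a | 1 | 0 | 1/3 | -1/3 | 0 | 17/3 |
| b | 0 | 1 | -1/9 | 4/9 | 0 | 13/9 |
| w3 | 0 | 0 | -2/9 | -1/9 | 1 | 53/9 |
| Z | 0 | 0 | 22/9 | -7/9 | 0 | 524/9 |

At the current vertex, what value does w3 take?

w3 is basic (row 3); its value is the RHS of that row, 53/9.

53/9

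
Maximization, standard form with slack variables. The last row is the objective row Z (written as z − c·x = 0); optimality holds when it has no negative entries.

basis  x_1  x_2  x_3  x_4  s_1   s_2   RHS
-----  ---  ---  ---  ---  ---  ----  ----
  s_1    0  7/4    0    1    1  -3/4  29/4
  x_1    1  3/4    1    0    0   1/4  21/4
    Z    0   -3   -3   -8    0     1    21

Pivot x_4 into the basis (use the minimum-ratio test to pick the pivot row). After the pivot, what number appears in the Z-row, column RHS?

Ratio test on column x_4 — row 1: (29/4)/1 = 29/4; row 2: entry 0 ≤ 0. Minimum is 29/4 at row 1 (s_1 leaves); pivot element 1.
Divide row 1 by 1; eliminate column x_4 from the other rows.
Z-row update in column RHS: 21 − (-8)·(29/4) = 79.

79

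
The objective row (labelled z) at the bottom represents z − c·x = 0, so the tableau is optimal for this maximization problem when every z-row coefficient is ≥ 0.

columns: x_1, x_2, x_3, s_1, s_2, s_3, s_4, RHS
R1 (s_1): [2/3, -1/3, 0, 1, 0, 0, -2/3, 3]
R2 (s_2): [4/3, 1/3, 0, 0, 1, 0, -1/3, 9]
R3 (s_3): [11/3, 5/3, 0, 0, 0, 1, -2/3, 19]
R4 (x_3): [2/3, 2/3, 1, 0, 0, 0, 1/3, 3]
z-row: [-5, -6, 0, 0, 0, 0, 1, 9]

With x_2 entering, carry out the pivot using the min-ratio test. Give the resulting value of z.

Ratio test on column x_2 — row 1: entry -1/3 ≤ 0; row 2: 9/(1/3) = 27; row 3: 19/(5/3) = 57/5; row 4: 3/(2/3) = 9/2. Minimum is 9/2 at row 4 (x_3 leaves); pivot element 2/3.
Pivot on row 4; the z-row RHS becomes 9 − (-6)·(9/2) = 36.

36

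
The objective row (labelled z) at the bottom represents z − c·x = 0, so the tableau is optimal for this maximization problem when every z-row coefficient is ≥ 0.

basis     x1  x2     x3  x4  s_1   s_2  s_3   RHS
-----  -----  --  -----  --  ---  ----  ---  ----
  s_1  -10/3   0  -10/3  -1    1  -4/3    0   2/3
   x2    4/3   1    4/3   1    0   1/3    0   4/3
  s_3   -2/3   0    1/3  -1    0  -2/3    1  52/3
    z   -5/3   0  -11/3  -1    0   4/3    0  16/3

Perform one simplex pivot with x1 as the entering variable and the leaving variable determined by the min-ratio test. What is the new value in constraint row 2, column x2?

Ratio test on column x1 — row 1: entry -10/3 ≤ 0; row 2: (4/3)/(4/3) = 1; row 3: entry -2/3 ≤ 0. Minimum is 1 at row 2 (x2 leaves); pivot element 4/3.
Divide row 2 by 4/3; eliminate column x1 from the other rows.
In the new row 2, the x2 entry is the old entry divided by the pivot: 1/(4/3) = 3/4.

3/4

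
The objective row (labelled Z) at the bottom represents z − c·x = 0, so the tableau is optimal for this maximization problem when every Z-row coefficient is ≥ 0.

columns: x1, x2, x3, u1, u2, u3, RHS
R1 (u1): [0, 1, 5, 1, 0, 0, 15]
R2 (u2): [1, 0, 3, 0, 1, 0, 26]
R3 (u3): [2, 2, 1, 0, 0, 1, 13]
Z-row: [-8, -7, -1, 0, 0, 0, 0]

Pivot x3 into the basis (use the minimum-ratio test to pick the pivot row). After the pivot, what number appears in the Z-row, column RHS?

3

Ratio test on column x3 — row 1: 15/5 = 3; row 2: 26/3 = 26/3; row 3: 13/1 = 13. Minimum is 3 at row 1 (u1 leaves); pivot element 5.
Divide row 1 by 5; eliminate column x3 from the other rows.
Z-row update in column RHS: 0 − (-1)·3 = 3.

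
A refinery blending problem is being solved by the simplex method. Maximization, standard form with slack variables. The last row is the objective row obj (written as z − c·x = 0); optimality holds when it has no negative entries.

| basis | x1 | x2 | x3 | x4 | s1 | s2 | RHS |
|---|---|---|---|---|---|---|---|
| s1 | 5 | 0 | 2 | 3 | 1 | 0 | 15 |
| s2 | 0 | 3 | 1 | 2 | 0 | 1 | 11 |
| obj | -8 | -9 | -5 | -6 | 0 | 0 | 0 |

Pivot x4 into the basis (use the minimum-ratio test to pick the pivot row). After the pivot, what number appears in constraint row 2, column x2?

Ratio test on column x4 — row 1: 15/3 = 5; row 2: 11/2 = 11/2. Minimum is 5 at row 1 (s1 leaves); pivot element 3.
Divide row 1 by 3; eliminate column x4 from the other rows.
Row 2 update in column x2: 3 − 2·0 = 3.

3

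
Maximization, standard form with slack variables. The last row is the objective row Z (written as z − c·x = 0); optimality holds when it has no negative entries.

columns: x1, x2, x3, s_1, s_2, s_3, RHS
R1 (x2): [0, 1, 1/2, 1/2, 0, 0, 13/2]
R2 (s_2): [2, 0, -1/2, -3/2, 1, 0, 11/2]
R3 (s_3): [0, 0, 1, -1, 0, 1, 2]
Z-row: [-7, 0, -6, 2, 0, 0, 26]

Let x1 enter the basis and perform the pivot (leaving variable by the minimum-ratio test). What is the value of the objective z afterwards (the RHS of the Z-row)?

Ratio test on column x1 — row 1: entry 0 ≤ 0; row 2: (11/2)/2 = 11/4; row 3: entry 0 ≤ 0. Minimum is 11/4 at row 2 (s_2 leaves); pivot element 2.
Pivot on row 2; the Z-row RHS becomes 26 − (-7)·(11/4) = 181/4.

181/4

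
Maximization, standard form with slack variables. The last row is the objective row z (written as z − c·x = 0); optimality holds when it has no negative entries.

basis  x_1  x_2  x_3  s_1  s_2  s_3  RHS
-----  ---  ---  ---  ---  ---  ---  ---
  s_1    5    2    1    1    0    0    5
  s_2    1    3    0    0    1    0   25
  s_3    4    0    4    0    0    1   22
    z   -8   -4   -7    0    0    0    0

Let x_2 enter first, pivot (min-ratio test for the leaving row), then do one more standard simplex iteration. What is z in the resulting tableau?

35

Ratio test on column x_2 — row 1: 5/2 = 5/2; row 2: 25/3 = 25/3; row 3: entry 0 ≤ 0. Minimum is 5/2 at row 1 (s_1 leaves); pivot element 2.
Pivot on row 1; the z-row RHS becomes 0 − (-4)·(5/2) = 10.
Next entering variable (most negative z-row entry -5): x_3.
Ratio test on column x_3 — row 1: (5/2)/(1/2) = 5; row 2: entry -3/2 ≤ 0; row 3: 22/4 = 11/2. Minimum is 5 at row 1 (x_2 leaves); pivot element 1/2.
After the second pivot the z-row RHS is 10 − (-5)·5 = 35.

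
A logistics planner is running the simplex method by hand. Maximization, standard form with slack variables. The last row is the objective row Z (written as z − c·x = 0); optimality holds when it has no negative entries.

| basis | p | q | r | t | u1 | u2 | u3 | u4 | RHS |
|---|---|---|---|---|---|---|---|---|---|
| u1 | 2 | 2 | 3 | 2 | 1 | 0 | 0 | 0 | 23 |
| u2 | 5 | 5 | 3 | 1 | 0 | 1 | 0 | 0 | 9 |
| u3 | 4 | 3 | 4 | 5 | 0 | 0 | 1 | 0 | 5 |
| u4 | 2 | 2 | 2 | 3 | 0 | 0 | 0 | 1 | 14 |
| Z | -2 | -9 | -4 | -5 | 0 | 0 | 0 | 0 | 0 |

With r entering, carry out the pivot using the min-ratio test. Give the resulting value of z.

Ratio test on column r — row 1: 23/3 = 23/3; row 2: 9/3 = 3; row 3: 5/4 = 5/4; row 4: 14/2 = 7. Minimum is 5/4 at row 3 (u3 leaves); pivot element 4.
Pivot on row 3; the Z-row RHS becomes 0 − (-4)·(5/4) = 5.

5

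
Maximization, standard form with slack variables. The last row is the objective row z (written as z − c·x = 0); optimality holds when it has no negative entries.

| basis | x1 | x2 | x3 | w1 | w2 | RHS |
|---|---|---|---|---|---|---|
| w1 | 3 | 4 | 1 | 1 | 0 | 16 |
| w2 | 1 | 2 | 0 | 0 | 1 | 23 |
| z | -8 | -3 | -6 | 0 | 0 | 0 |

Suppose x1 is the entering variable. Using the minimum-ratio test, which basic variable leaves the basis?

Column x1 entries and ratios — w1: 16/3 = 16/3; w2: 23/1 = 23.
Smallest ratio is 16/3 in the row of w1, so w1 leaves.

w1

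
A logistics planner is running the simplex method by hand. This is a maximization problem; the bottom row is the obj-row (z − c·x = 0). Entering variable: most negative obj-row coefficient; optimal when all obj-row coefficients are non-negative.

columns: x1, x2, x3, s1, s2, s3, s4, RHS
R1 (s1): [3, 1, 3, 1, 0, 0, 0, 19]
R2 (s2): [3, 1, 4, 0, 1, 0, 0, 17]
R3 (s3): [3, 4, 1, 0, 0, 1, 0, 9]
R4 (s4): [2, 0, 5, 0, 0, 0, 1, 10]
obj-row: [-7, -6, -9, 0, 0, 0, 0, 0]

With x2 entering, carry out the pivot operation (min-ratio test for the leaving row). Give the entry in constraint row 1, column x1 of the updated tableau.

9/4

Ratio test on column x2 — row 1: 19/1 = 19; row 2: 17/1 = 17; row 3: 9/4 = 9/4; row 4: entry 0 ≤ 0. Minimum is 9/4 at row 3 (s3 leaves); pivot element 4.
Divide row 3 by 4; eliminate column x2 from the other rows.
Row 1 update in column x1: 3 − 1·(3/4) = 9/4.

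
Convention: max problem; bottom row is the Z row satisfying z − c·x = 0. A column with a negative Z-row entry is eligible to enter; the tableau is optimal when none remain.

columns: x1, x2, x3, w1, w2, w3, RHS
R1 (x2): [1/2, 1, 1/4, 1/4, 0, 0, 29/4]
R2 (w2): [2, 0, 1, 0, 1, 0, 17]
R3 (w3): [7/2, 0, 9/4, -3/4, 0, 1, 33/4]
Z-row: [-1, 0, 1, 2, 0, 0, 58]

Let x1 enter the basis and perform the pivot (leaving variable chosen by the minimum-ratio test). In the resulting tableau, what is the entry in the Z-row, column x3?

Ratio test on column x1 — row 1: (29/4)/(1/2) = 29/2; row 2: 17/2 = 17/2; row 3: (33/4)/(7/2) = 33/14. Minimum is 33/14 at row 3 (w3 leaves); pivot element 7/2.
Divide row 3 by 7/2; eliminate column x1 from the other rows.
Z-row update in column x3: 1 − (-1)·(9/14) = 23/14.

23/14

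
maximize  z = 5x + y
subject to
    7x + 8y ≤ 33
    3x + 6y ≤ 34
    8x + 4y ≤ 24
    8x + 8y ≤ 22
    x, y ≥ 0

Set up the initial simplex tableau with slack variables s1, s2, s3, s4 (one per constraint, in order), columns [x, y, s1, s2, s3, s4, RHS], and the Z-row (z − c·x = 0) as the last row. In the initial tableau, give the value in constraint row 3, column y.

4

Constraint 3 has coefficient 4 on y.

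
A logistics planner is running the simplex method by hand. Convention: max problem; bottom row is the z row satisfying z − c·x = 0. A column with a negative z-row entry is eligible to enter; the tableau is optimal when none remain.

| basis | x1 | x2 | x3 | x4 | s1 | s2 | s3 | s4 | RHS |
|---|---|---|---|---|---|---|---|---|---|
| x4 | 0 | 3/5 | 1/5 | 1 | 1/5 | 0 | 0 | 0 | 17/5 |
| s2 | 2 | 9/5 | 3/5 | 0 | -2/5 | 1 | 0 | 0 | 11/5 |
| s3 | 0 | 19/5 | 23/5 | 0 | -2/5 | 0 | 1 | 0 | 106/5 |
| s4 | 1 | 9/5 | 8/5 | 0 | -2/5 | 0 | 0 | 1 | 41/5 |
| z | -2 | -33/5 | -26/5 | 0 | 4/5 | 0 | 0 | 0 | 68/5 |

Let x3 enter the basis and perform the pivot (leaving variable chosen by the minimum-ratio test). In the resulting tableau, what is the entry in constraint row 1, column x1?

Ratio test on column x3 — row 1: (17/5)/(1/5) = 17; row 2: (11/5)/(3/5) = 11/3; row 3: (106/5)/(23/5) = 106/23; row 4: (41/5)/(8/5) = 41/8. Minimum is 11/3 at row 2 (s2 leaves); pivot element 3/5.
Divide row 2 by 3/5; eliminate column x3 from the other rows.
Row 1 update in column x1: 0 − (1/5)·(10/3) = -2/3.

-2/3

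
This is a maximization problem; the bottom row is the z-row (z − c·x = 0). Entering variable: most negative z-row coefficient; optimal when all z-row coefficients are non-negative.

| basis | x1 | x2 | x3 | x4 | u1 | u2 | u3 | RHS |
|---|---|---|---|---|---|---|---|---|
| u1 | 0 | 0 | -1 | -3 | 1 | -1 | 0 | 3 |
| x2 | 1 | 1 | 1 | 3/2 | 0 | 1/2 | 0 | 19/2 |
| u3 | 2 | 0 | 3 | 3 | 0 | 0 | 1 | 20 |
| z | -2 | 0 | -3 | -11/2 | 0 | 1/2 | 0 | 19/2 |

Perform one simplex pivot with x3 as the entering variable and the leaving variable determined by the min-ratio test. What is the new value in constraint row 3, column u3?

1/3

Ratio test on column x3 — row 1: entry -1 ≤ 0; row 2: (19/2)/1 = 19/2; row 3: 20/3 = 20/3. Minimum is 20/3 at row 3 (u3 leaves); pivot element 3.
Divide row 3 by 3; eliminate column x3 from the other rows.
In the new row 3, the u3 entry is the old entry divided by the pivot: 1/3 = 1/3.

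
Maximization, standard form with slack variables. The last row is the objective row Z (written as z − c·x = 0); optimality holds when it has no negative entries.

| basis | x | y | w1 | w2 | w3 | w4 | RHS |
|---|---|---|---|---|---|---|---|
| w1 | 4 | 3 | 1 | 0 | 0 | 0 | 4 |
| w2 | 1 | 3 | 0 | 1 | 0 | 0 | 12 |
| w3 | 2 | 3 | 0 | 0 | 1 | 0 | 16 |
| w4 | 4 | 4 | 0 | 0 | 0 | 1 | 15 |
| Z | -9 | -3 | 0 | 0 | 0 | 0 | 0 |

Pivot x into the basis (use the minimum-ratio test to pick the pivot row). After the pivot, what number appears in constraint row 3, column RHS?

14

Ratio test on column x — row 1: 4/4 = 1; row 2: 12/1 = 12; row 3: 16/2 = 8; row 4: 15/4 = 15/4. Minimum is 1 at row 1 (w1 leaves); pivot element 4.
Divide row 1 by 4; eliminate column x from the other rows.
Row 3 update in column RHS: 16 − 2·1 = 14.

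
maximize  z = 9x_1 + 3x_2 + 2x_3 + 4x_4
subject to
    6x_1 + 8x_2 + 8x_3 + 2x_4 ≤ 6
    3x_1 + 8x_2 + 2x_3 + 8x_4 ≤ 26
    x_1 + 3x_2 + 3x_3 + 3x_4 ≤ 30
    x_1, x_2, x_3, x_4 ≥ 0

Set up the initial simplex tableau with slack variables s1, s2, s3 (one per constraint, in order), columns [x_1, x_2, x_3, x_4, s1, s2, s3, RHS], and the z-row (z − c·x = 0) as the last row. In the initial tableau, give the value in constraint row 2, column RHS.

The RHS of constraint 2 is b_2 = 26.

26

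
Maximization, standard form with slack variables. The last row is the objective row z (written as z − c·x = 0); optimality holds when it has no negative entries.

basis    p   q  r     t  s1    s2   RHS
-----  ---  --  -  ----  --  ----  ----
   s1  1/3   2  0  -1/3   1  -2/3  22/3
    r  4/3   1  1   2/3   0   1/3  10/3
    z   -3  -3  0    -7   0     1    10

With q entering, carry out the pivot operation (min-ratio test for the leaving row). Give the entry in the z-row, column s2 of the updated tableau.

Ratio test on column q — row 1: (22/3)/2 = 11/3; row 2: (10/3)/1 = 10/3. Minimum is 10/3 at row 2 (r leaves); pivot element 1.
Divide row 2 by 1; eliminate column q from the other rows.
z-row update in column s2: 1 − (-3)·(1/3) = 2.

2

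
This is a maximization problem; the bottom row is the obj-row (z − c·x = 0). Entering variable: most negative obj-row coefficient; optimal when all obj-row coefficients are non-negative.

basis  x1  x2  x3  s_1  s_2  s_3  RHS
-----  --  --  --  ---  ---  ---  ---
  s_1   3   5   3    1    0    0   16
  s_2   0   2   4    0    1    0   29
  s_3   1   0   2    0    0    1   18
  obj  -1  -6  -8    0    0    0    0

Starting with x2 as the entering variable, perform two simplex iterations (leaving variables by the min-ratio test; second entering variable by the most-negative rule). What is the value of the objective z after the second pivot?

128/3

Ratio test on column x2 — row 1: 16/5 = 16/5; row 2: 29/2 = 29/2; row 3: entry 0 ≤ 0. Minimum is 16/5 at row 1 (s_1 leaves); pivot element 5.
Pivot on row 1; the obj-row RHS becomes 0 − (-6)·(16/5) = 96/5.
Next entering variable (most negative obj-row entry -22/5): x3.
Ratio test on column x3 — row 1: (16/5)/(3/5) = 16/3; row 2: (113/5)/(14/5) = 113/14; row 3: 18/2 = 9. Minimum is 16/3 at row 1 (x2 leaves); pivot element 3/5.
After the second pivot the obj-row RHS is 96/5 − (-22/5)·(16/3) = 128/3.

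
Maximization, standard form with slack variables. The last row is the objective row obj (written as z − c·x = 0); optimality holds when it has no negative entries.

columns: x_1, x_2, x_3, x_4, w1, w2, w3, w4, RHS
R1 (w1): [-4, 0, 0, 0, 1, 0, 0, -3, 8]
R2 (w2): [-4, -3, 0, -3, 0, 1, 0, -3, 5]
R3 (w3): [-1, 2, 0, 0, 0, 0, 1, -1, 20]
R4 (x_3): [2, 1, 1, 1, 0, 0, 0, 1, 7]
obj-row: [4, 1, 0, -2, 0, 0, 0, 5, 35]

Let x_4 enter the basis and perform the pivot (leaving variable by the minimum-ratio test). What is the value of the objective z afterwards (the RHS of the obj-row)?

Ratio test on column x_4 — row 1: entry 0 ≤ 0; row 2: entry -3 ≤ 0; row 3: entry 0 ≤ 0; row 4: 7/1 = 7. Minimum is 7 at row 4 (x_3 leaves); pivot element 1.
Pivot on row 4; the obj-row RHS becomes 35 − (-2)·7 = 49.

49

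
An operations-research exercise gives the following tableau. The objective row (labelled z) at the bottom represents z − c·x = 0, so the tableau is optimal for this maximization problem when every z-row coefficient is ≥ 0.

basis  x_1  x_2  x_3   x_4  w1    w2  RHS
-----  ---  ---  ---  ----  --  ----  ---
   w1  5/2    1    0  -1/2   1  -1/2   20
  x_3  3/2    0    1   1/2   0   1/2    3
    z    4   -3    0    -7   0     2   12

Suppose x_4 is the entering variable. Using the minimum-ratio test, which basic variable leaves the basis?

x_3

Column x_4 entries and ratios — w1: -1/2 ≤ 0, skip; x_3: 3/(1/2) = 6.
Smallest ratio is 6 in the row of x_3, so x_3 leaves.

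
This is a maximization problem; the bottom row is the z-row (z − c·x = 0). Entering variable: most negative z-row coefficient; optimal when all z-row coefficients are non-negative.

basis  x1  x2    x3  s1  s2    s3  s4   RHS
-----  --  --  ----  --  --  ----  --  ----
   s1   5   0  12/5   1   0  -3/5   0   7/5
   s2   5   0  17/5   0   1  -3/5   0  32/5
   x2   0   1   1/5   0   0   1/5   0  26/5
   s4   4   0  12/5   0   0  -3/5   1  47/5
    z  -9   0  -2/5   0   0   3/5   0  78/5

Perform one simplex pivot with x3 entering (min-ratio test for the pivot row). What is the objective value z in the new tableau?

Ratio test on column x3 — row 1: (7/5)/(12/5) = 7/12; row 2: (32/5)/(17/5) = 32/17; row 3: (26/5)/(1/5) = 26; row 4: (47/5)/(12/5) = 47/12. Minimum is 7/12 at row 1 (s1 leaves); pivot element 12/5.
Pivot on row 1; the z-row RHS becomes 78/5 − (-2/5)·(7/12) = 95/6.

95/6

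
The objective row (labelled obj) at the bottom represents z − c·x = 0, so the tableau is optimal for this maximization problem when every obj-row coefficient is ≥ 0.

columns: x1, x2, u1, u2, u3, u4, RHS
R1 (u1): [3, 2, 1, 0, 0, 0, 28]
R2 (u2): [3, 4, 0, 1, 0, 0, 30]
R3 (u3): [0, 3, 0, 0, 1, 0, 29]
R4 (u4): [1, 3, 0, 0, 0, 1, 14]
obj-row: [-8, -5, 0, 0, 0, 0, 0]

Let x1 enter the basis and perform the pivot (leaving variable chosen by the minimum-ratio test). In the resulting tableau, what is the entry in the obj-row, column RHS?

Ratio test on column x1 — row 1: 28/3 = 28/3; row 2: 30/3 = 10; row 3: entry 0 ≤ 0; row 4: 14/1 = 14. Minimum is 28/3 at row 1 (u1 leaves); pivot element 3.
Divide row 1 by 3; eliminate column x1 from the other rows.
obj-row update in column RHS: 0 − (-8)·(28/3) = 224/3.

224/3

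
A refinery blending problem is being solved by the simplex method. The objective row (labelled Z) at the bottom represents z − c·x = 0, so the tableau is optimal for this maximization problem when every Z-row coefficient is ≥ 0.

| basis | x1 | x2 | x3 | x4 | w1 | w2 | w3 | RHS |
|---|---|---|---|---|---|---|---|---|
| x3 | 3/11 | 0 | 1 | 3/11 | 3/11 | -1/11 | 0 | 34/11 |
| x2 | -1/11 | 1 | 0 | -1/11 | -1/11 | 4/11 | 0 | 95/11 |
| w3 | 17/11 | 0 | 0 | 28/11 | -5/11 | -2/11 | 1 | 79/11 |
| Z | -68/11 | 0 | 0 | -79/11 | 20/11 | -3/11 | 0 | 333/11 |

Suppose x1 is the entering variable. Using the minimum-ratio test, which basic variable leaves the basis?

w3

Column x1 entries and ratios — x3: (34/11)/(3/11) = 34/3; x2: -1/11 ≤ 0, skip; w3: (79/11)/(17/11) = 79/17.
Smallest ratio is 79/17 in the row of w3, so w3 leaves.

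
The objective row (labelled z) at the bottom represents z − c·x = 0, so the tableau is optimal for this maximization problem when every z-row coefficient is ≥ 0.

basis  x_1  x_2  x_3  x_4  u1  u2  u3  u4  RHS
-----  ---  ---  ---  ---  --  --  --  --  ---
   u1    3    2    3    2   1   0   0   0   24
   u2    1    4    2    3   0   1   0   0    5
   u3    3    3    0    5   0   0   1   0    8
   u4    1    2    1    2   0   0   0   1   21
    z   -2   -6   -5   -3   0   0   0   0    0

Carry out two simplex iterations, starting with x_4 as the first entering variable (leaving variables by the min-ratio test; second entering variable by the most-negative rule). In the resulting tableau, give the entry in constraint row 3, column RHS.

8/5

Ratio test on column x_4 — row 1: 24/2 = 12; row 2: 5/3 = 5/3; row 3: 8/5 = 8/5; row 4: 21/2 = 21/2. Minimum is 8/5 at row 3 (u3 leaves); pivot element 5.
Divide row 3 by 5; eliminate column x_4 from the other rows.
Second iteration: most negative z-row entry is -5 in column x_3, so x_3 enters.
Ratio test on column x_3 — row 1: (104/5)/3 = 104/15; row 2: (1/5)/2 = 1/10; row 3: entry 0 ≤ 0; row 4: (89/5)/1 = 89/5. Minimum is 1/10 at row 2 (u2 leaves); pivot element 2.
Divide row 2 by 2; eliminate column x_3 from the other rows.
After both pivots, the entry at constraint row 3, column RHS is 8/5.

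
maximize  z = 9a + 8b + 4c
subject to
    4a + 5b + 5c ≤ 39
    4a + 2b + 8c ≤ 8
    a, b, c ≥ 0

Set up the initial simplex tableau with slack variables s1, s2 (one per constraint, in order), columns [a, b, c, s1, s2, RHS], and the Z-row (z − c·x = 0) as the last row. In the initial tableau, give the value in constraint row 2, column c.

Constraint 2 has coefficient 8 on c.

8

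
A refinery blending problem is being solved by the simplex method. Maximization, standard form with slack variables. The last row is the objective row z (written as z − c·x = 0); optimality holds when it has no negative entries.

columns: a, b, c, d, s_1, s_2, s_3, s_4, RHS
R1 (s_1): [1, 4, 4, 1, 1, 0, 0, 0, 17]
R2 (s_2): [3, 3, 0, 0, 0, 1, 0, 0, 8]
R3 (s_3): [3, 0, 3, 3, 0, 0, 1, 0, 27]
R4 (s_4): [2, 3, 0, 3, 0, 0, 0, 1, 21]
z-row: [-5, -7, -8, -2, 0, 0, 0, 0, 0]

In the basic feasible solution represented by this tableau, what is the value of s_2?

8

s_2 is basic (row 2); its value is the RHS of that row, 8.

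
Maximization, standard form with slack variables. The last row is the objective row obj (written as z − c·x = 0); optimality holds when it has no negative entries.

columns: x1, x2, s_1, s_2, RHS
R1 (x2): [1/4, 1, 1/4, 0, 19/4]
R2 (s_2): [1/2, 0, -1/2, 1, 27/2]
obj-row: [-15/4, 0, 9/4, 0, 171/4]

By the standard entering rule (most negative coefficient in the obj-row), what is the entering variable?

x1

Negative obj-row entries: x1: -15/4.
The most negative is -15/4 in column x1, so x1 enters.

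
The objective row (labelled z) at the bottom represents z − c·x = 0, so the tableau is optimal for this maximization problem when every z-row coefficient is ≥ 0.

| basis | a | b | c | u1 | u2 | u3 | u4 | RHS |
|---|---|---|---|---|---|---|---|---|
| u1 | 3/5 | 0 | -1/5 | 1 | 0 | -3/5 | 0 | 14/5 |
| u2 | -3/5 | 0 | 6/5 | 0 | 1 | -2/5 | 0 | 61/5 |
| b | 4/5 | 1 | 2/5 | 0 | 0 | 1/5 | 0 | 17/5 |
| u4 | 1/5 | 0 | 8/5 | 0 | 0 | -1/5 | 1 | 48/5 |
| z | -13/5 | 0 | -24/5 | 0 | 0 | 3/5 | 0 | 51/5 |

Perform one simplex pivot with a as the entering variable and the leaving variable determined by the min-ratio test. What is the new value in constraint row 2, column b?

3/4

Ratio test on column a — row 1: (14/5)/(3/5) = 14/3; row 2: entry -3/5 ≤ 0; row 3: (17/5)/(4/5) = 17/4; row 4: (48/5)/(1/5) = 48. Minimum is 17/4 at row 3 (b leaves); pivot element 4/5.
Divide row 3 by 4/5; eliminate column a from the other rows.
Row 2 update in column b: 0 − (-3/5)·(5/4) = 3/4.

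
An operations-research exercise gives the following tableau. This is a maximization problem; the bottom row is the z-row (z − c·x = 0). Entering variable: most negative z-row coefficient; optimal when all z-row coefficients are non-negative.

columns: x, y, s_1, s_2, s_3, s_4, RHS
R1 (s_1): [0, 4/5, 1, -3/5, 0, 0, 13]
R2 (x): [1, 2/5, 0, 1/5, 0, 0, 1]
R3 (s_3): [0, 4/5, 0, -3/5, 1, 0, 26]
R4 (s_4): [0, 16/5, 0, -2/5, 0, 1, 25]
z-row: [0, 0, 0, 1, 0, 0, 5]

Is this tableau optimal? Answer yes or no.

yes

Every z-row coefficient is ≥ 0, so the tableau is optimal.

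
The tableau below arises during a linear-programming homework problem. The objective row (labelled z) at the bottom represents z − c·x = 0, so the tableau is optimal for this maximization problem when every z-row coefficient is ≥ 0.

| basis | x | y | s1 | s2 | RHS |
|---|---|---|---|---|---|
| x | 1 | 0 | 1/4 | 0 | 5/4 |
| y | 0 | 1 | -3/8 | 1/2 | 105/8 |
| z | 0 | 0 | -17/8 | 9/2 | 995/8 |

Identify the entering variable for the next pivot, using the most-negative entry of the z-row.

Negative z-row entries: s1: -17/8.
The most negative is -17/8 in column s1, so s1 enters.

s1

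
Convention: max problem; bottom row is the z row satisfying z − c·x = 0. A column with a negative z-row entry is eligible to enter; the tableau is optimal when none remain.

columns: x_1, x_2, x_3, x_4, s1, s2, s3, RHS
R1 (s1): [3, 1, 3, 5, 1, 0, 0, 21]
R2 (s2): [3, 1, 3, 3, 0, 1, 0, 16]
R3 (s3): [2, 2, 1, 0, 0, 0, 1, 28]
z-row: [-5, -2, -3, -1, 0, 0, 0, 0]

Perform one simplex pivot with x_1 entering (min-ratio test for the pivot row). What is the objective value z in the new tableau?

Ratio test on column x_1 — row 1: 21/3 = 7; row 2: 16/3 = 16/3; row 3: 28/2 = 14. Minimum is 16/3 at row 2 (s2 leaves); pivot element 3.
Pivot on row 2; the z-row RHS becomes 0 − (-5)·(16/3) = 80/3.

80/3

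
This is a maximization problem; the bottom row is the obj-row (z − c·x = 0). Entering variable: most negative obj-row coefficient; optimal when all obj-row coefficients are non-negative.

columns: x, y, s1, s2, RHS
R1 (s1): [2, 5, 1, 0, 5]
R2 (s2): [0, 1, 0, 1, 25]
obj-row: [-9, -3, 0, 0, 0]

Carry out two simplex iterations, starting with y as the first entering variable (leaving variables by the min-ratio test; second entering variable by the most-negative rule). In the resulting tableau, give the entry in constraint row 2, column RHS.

25

Ratio test on column y — row 1: 5/5 = 1; row 2: 25/1 = 25. Minimum is 1 at row 1 (s1 leaves); pivot element 5.
Divide row 1 by 5; eliminate column y from the other rows.
Second iteration: most negative obj-row entry is -39/5 in column x, so x enters.
Ratio test on column x — row 1: 1/(2/5) = 5/2; row 2: entry -2/5 ≤ 0. Minimum is 5/2 at row 1 (y leaves); pivot element 2/5.
Divide row 1 by 2/5; eliminate column x from the other rows.
After both pivots, the entry at constraint row 2, column RHS is 25.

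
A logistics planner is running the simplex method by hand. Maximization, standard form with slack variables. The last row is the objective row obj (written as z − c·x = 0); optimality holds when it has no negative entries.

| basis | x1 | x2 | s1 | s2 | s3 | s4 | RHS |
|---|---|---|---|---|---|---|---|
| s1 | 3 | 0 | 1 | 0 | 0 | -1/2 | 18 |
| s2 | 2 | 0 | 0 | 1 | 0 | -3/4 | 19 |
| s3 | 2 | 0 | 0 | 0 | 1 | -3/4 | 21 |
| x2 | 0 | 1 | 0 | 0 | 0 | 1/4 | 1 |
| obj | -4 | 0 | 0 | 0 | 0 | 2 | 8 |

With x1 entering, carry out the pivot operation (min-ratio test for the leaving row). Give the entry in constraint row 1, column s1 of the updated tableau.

Ratio test on column x1 — row 1: 18/3 = 6; row 2: 19/2 = 19/2; row 3: 21/2 = 21/2; row 4: entry 0 ≤ 0. Minimum is 6 at row 1 (s1 leaves); pivot element 3.
Divide row 1 by 3; eliminate column x1 from the other rows.
In the new row 1, the s1 entry is the old entry divided by the pivot: 1/3 = 1/3.

1/3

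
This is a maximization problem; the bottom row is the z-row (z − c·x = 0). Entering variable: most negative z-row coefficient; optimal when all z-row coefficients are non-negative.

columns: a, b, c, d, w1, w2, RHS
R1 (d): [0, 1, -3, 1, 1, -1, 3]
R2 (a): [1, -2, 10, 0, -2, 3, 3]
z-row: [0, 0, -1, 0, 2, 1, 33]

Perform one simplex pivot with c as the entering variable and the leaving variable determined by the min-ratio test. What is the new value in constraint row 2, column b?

Ratio test on column c — row 1: entry -3 ≤ 0; row 2: 3/10 = 3/10. Minimum is 3/10 at row 2 (a leaves); pivot element 10.
Divide row 2 by 10; eliminate column c from the other rows.
In the new row 2, the b entry is the old entry divided by the pivot: (-2)/10 = -1/5.

-1/5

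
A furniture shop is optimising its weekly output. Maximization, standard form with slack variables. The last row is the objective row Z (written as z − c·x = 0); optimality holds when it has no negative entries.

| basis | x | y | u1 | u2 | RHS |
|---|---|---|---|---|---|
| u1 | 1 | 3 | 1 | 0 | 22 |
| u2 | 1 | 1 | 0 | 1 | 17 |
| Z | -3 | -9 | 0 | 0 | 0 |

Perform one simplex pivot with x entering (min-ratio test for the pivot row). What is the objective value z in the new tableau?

Ratio test on column x — row 1: 22/1 = 22; row 2: 17/1 = 17. Minimum is 17 at row 2 (u2 leaves); pivot element 1.
Pivot on row 2; the Z-row RHS becomes 0 − (-3)·17 = 51.

51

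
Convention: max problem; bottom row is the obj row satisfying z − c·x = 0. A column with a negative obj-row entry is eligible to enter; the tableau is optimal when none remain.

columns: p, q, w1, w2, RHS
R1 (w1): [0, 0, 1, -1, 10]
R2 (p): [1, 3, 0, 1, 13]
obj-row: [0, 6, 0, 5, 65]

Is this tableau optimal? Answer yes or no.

yes

Every obj-row coefficient is ≥ 0, so the tableau is optimal.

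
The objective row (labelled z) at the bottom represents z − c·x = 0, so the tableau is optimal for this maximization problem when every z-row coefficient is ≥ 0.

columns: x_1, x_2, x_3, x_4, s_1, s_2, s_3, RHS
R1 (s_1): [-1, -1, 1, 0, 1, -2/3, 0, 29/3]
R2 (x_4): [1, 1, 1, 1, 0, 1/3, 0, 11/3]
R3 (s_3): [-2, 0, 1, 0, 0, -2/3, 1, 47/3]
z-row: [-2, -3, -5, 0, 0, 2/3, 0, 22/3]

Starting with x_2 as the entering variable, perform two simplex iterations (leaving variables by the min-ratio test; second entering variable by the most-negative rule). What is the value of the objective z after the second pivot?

Ratio test on column x_2 — row 1: entry -1 ≤ 0; row 2: (11/3)/1 = 11/3; row 3: entry 0 ≤ 0. Minimum is 11/3 at row 2 (x_4 leaves); pivot element 1.
Pivot on row 2; the z-row RHS becomes 22/3 − (-3)·(11/3) = 55/3.
Next entering variable (most negative z-row entry -2): x_3.
Ratio test on column x_3 — row 1: (40/3)/2 = 20/3; row 2: (11/3)/1 = 11/3; row 3: (47/3)/1 = 47/3. Minimum is 11/3 at row 2 (x_2 leaves); pivot element 1.
After the second pivot the z-row RHS is 55/3 − (-2)·(11/3) = 77/3.

77/3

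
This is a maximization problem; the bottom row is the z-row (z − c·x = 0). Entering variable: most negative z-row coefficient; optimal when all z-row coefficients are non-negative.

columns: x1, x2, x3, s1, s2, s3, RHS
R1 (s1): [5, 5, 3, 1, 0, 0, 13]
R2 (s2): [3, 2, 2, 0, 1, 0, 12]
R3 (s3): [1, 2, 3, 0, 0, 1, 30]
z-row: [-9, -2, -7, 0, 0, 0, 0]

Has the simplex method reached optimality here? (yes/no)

no

The z-row has a negative entry -9 in column x1, so it is not optimal.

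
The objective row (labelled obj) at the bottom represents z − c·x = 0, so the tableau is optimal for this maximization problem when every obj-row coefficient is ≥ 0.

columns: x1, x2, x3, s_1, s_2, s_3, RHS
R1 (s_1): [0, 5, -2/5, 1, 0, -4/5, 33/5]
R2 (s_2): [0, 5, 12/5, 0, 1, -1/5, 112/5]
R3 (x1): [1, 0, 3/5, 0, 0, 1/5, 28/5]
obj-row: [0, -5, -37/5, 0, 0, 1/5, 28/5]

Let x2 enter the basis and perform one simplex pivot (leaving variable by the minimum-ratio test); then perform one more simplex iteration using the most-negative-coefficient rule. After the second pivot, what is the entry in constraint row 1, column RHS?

Ratio test on column x2 — row 1: (33/5)/5 = 33/25; row 2: (112/5)/5 = 112/25; row 3: entry 0 ≤ 0. Minimum is 33/25 at row 1 (s_1 leaves); pivot element 5.
Divide row 1 by 5; eliminate column x2 from the other rows.
Second iteration: most negative obj-row entry is -39/5 in column x3, so x3 enters.
Ratio test on column x3 — row 1: entry -2/25 ≤ 0; row 2: (79/5)/(14/5) = 79/14; row 3: (28/5)/(3/5) = 28/3. Minimum is 79/14 at row 2 (s_2 leaves); pivot element 14/5.
Divide row 2 by 14/5; eliminate column x3 from the other rows.
After both pivots, the entry at constraint row 1, column RHS is 62/35.

62/35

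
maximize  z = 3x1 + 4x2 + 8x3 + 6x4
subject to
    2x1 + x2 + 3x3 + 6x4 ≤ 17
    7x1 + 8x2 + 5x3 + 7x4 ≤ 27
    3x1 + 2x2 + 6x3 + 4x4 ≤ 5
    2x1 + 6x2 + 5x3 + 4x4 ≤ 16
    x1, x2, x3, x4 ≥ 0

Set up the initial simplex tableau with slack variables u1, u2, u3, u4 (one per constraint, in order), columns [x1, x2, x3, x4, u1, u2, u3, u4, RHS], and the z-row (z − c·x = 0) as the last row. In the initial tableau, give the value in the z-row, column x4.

The z-row carries the negated objective coefficients: the x4 entry is -6.

-6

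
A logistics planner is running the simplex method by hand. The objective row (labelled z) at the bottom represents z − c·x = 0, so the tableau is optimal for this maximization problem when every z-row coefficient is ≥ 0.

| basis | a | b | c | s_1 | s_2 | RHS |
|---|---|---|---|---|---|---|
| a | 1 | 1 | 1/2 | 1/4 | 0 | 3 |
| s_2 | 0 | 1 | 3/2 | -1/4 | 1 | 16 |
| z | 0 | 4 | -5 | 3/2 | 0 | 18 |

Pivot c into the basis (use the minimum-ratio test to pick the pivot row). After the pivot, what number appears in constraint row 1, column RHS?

Ratio test on column c — row 1: 3/(1/2) = 6; row 2: 16/(3/2) = 32/3. Minimum is 6 at row 1 (a leaves); pivot element 1/2.
Divide row 1 by 1/2; eliminate column c from the other rows.
In the new row 1, the RHS entry is the old entry divided by the pivot: 3/(1/2) = 6.

6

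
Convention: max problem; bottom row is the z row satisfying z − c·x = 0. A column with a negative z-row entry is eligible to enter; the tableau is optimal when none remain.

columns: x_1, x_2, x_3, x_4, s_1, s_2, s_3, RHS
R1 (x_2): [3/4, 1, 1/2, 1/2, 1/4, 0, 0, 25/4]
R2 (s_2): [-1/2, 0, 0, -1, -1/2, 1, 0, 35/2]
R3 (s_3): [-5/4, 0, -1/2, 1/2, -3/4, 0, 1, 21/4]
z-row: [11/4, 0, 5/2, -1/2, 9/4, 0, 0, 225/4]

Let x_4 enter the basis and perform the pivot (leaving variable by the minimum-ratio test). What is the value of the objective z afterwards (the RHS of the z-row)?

Ratio test on column x_4 — row 1: (25/4)/(1/2) = 25/2; row 2: entry -1 ≤ 0; row 3: (21/4)/(1/2) = 21/2. Minimum is 21/2 at row 3 (s_3 leaves); pivot element 1/2.
Pivot on row 3; the z-row RHS becomes 225/4 − (-1/2)·(21/2) = 123/2.

123/2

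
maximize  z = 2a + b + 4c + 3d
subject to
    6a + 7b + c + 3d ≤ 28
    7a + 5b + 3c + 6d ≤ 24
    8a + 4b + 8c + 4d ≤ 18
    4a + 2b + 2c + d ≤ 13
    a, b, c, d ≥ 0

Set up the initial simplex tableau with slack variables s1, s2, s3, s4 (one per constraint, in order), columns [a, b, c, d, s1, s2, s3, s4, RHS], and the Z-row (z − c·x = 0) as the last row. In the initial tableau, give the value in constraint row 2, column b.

Constraint 2 has coefficient 5 on b.

5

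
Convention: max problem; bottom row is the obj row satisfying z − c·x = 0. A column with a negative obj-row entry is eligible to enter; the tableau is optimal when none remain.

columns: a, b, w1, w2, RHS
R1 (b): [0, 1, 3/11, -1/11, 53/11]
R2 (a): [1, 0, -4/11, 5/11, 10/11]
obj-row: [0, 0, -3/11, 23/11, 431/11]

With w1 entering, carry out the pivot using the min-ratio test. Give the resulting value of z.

44

Ratio test on column w1 — row 1: (53/11)/(3/11) = 53/3; row 2: entry -4/11 ≤ 0. Minimum is 53/3 at row 1 (b leaves); pivot element 3/11.
Pivot on row 1; the obj-row RHS becomes 431/11 − (-3/11)·(53/3) = 44.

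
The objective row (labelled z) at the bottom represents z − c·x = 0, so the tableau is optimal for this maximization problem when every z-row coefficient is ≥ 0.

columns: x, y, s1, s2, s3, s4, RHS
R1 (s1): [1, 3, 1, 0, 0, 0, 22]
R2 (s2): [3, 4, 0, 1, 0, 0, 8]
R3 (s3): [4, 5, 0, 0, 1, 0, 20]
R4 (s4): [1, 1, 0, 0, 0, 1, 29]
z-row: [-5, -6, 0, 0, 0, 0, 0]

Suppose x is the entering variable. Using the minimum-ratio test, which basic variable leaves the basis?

Column x entries and ratios — s1: 22/1 = 22; s2: 8/3 = 8/3; s3: 20/4 = 5; s4: 29/1 = 29.
Smallest ratio is 8/3 in the row of s2, so s2 leaves.

s2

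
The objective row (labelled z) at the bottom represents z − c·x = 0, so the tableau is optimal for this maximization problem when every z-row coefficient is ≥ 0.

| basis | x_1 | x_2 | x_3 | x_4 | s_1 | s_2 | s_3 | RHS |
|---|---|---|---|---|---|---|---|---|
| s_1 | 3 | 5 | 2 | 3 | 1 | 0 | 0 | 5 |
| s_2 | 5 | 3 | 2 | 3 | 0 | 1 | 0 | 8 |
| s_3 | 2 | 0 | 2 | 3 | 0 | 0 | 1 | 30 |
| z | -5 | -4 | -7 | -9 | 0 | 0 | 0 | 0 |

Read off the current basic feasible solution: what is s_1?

5

s_1 is basic (row 1); its value is the RHS of that row, 5.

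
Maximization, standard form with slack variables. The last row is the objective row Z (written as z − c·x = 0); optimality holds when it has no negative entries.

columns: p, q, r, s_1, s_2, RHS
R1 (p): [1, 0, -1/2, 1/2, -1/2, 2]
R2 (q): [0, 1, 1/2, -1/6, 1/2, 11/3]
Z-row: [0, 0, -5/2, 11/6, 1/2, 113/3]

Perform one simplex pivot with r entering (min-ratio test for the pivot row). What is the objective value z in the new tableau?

56

Ratio test on column r — row 1: entry -1/2 ≤ 0; row 2: (11/3)/(1/2) = 22/3. Minimum is 22/3 at row 2 (q leaves); pivot element 1/2.
Pivot on row 2; the Z-row RHS becomes 113/3 − (-5/2)·(22/3) = 56.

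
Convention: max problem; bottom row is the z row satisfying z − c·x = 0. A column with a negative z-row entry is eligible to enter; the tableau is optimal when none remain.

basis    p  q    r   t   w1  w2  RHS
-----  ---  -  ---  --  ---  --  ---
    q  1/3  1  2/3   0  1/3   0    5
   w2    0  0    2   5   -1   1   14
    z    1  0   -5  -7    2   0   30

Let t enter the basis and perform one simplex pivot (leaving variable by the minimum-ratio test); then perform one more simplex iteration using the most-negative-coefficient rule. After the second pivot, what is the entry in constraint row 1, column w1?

Ratio test on column t — row 1: entry 0 ≤ 0; row 2: 14/5 = 14/5. Minimum is 14/5 at row 2 (w2 leaves); pivot element 5.
Divide row 2 by 5; eliminate column t from the other rows.
Second iteration: most negative z-row entry is -11/5 in column r, so r enters.
Ratio test on column r — row 1: 5/(2/3) = 15/2; row 2: (14/5)/(2/5) = 7. Minimum is 7 at row 2 (t leaves); pivot element 2/5.
Divide row 2 by 2/5; eliminate column r from the other rows.
After both pivots, the entry at constraint row 1, column w1 is 2/3.

2/3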